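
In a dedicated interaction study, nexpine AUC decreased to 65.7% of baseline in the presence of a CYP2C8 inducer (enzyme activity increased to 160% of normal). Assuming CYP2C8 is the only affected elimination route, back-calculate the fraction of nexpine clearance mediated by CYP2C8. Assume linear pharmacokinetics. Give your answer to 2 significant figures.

0.87

CL'/CL = 1 / 0.657 = 1.522
1.6·fm + (1 − fm) = 1.522
fm = (1.522 − 1) / (1.6 − 1) = 0.87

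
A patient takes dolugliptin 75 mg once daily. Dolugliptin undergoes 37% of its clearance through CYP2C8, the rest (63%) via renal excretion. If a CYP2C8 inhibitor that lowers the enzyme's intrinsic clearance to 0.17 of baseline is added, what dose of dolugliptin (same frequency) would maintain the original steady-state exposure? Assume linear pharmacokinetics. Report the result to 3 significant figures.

52.0 mg

The CYP2C8 pathway (37% of clearance) is reduced to 0.17× activity: 0.37 × 0.17 = 0.0629.
The remaining 63% of clearance is unaffected.
New clearance relative to baseline: 0.0629 + 0.63 = 0.6929.
To maintain the same steady-state level, dose must scale with clearance: new dose = 75 × 0.6929 = 52.0 mg.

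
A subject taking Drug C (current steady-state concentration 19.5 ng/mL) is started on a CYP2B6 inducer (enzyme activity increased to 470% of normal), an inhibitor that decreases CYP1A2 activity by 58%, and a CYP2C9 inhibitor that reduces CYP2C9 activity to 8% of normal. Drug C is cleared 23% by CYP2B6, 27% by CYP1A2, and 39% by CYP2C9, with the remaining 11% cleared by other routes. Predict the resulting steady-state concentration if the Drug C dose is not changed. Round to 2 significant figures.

15 ng/mL

The CYP2B6 pathway (23% of clearance) rises to 4.7× activity: 0.23 × 4.7 = 1.081.
The CYP1A2 pathway (27% of clearance) is reduced to 0.42× activity: 0.27 × 0.42 = 0.1134.
The CYP2C9 pathway (39% of clearance) falls to 0.08× activity: 0.39 × 0.08 = 0.0312.
The remaining 11% of clearance is unaffected.
CL_new/CL_old = 1.081 + 0.1134 + 0.0312 + 0.11 = 1.3356.
Dividing the baseline by the relative clearance: 19.5 / 1.3356 = 15 ng/mL.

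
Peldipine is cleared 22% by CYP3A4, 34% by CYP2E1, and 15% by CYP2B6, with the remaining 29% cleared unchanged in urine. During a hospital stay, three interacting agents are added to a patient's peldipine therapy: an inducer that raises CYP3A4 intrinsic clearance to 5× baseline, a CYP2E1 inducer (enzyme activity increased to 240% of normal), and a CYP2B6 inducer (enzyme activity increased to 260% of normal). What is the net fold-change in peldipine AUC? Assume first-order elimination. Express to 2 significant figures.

The CYP3A4 pathway (22% of clearance) rises to 5× activity: 0.22 × 5 = 1.1.
The CYP2E1 pathway (34% of clearance) is boosted to 2.4× activity: 0.34 × 2.4 = 0.816.
The CYP2B6 pathway (15% of clearance) increases to 2.6× activity: 0.15 × 2.6 = 0.39.
Non-CYP routes (29%) are unchanged.
New clearance relative to baseline: 1.1 + 0.816 + 0.39 + 0.29 = 2.596.
Net AUC ratio = 1 / 2.596 = 0.39.

0.39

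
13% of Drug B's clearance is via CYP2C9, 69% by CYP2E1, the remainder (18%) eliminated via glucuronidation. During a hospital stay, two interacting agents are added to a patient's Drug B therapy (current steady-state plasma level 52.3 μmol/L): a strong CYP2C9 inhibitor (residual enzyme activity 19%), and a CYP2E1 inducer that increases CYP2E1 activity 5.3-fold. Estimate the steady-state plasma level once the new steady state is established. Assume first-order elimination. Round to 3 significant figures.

13.5 μmol/L

The CYP2C9 pathway (13% of clearance) is reduced to 0.19× activity: 0.13 × 0.19 = 0.0247.
The CYP2E1 pathway (69% of clearance) is boosted to 5.3× activity: 0.69 × 5.3 = 3.657.
Non-CYP routes (18%) are unchanged.
CL_new/CL_old = 0.0247 + 3.657 + 0.18 = 3.8617.
Steady-state plasma level ∝ 1/CL: new value = 52.3 / 3.8617 = 13.5 μmol/L.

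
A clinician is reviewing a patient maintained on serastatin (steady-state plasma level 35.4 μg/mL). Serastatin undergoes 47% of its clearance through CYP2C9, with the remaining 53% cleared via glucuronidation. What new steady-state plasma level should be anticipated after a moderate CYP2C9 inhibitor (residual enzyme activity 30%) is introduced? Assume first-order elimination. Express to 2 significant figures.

53 μg/mL

The CYP2C9 pathway (47% of clearance) drops to 0.3× activity: 0.47 × 0.3 = 0.141.
The remaining 53% of clearance is unaffected.
CL_new/CL_old = 0.141 + 0.53 = 0.671.
New steady-state plasma level = baseline ÷ relative clearance = 35.4 / 0.671 = 53 μg/mL.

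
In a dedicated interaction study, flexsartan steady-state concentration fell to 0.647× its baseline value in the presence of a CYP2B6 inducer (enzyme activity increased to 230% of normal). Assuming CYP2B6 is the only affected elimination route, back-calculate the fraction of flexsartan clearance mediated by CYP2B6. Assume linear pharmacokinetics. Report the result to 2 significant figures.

CL'/CL = 1 / 0.647 = 1.546
2.3·fm + (1 − fm) = 1.546
fm = (1.546 − 1) / (2.3 − 1) = 0.42

0.42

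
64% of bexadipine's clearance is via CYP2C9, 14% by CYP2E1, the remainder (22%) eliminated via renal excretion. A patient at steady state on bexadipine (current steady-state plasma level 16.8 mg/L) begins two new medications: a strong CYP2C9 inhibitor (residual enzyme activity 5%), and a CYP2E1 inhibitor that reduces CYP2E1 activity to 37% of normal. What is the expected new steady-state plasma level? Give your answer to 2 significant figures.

The CYP2C9 pathway (64% of clearance) drops to 0.05× activity: 0.64 × 0.05 = 0.032.
The CYP2E1 pathway (14% of clearance) falls to 0.37× activity: 0.14 × 0.37 = 0.0518.
The remaining 22% of clearance is unaffected.
New clearance relative to baseline: 0.032 + 0.0518 + 0.22 = 0.3038.
New steady-state plasma level = 16.8 / 0.3038 = 55 mg/L (concentration scales inversely with clearance).

55 mg/L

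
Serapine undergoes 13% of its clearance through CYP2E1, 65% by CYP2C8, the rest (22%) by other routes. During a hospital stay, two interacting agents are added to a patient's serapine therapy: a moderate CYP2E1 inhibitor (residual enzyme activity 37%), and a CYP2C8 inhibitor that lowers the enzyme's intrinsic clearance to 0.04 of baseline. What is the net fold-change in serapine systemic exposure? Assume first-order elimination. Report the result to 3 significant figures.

The CYP2E1 pathway (13% of clearance) falls to 0.37× activity: 0.13 × 0.37 = 0.0481.
The CYP2C8 pathway (65% of clearance) is reduced to 0.04× activity: 0.65 × 0.04 = 0.026.
Non-CYP routes (22%) are unchanged.
New clearance relative to baseline: 0.0481 + 0.026 + 0.22 = 0.2941.
Because systemic exposure varies inversely with clearance, the combined effect is 1 / 0.2941 = 3.40.

3.40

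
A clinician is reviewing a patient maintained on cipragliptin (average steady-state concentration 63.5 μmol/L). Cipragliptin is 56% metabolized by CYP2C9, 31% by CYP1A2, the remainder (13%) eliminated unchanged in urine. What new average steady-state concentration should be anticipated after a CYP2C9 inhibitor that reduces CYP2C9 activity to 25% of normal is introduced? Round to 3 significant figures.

109 μmol/L

The CYP2C9 pathway (56% of clearance) drops to 0.25× activity: 0.56 × 0.25 = 0.14.
CYP1A2 (31%) and the residual 13% are unaffected.
CL_new/CL_old = 0.14 + 0.31 + 0.13 = 0.58.
Average steady-state concentration ∝ 1/CL, so new value = 63.5 / 0.58 = 109 μmol/L.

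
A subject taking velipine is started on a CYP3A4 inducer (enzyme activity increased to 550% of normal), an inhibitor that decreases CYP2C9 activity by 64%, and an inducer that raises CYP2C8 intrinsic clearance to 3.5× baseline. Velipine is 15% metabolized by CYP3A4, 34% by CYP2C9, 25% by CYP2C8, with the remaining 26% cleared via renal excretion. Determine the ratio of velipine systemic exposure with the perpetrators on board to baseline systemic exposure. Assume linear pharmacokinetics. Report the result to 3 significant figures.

0.480

The CYP3A4 pathway (15% of clearance) is boosted to 5.5× activity: 0.15 × 5.5 = 0.825.
The CYP2C9 pathway (34% of clearance) is reduced to 0.36× activity: 0.34 × 0.36 = 0.1224.
The CYP2C8 pathway (25% of clearance) increases to 3.5× activity: 0.25 × 3.5 = 0.875.
The remaining 26% of clearance is unaffected.
Relative clearance = 0.825 + 0.1224 + 0.875 + 0.26 = 2.0824.
Net systemic exposure ratio = 1 / 2.0824 = 0.480.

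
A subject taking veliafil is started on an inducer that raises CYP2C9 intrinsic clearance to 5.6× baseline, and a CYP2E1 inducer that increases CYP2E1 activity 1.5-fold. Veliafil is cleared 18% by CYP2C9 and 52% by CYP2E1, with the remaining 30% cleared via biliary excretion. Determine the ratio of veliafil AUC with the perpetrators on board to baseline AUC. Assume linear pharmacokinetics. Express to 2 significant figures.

CYP2C9: 0.18 × 5.6 = 1.008
CYP2E1: 0.52 × 1.5 = 0.78
Other: 0.3 (unchanged)
CL_new/CL_old = 1.008 + 0.78 + 0.3 = 2.088.
AUC ∝ 1/CL: fold-change = 1 / 2.088 = 0.48.

0.48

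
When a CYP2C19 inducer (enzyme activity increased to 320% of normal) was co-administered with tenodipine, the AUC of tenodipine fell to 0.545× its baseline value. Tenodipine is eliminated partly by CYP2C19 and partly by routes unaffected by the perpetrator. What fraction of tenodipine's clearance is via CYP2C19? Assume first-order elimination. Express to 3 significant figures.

0.379

CL'/CL = 1 / 0.545 = 1.835
3.2·fm + (1 − fm) = 1.835
fm = (1.835 − 1) / (3.2 − 1) = 0.379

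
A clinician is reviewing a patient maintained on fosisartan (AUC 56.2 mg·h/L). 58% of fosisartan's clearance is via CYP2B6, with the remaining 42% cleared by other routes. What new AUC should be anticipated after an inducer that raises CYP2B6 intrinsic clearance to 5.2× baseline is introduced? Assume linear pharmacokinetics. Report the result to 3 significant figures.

The CYP2B6 pathway (58% of clearance) increases to 5.2× activity: 0.58 × 5.2 = 3.016.
Non-CYP routes (42%) are unchanged.
New clearance relative to baseline: 3.016 + 0.42 = 3.436.
New AUC = baseline ÷ relative clearance = 56.2 / 3.436 = 16.4 mg·h/L.

16.4 mg·h/L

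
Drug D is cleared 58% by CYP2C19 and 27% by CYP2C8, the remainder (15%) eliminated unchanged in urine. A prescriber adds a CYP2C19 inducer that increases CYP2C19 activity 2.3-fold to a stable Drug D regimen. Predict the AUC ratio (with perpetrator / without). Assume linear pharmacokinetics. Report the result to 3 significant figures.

0.570

CYP2C19: 0.58 × 2.3 = 1.334
CYP2C8: 0.27 (unchanged)
Other: 0.15 (unchanged)
New clearance relative to baseline: 1.334 + 0.27 + 0.15 = 1.754.
AUC is inversely proportional to clearance, so the fold-change is 1 / 1.754 = 0.570.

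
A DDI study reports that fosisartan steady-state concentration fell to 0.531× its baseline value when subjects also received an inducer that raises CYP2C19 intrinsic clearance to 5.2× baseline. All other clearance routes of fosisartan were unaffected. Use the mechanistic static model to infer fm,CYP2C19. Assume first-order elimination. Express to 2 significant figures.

Call the CYP2C19 fraction fm. After the interaction, CL_new/CL_old = fm × 5.2 + (1 − fm).
Steady-state concentration ratio = 1 / (new CL fraction), so new CL fraction = 1 / 0.531 = 1.883.
fm × 5.2 + 1 − fm = 1.883  ⇒  fm × (5.2 − 1) = 0.8832  ⇒  fm = 0.21.

0.21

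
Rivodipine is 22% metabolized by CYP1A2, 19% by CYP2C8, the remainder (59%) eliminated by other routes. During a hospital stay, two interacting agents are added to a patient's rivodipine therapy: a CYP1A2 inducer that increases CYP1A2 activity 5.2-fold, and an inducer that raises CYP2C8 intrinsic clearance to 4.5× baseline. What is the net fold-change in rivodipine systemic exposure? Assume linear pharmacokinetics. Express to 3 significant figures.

CYP1A2: 0.22 × 5.2 = 1.144
CYP2C8: 0.19 × 4.5 = 0.855
Other: 0.59 (unchanged)
CL_new/CL_old = 1.144 + 0.855 + 0.59 = 2.589.
Systemic exposure ∝ 1/CL: fold-change = 1 / 2.589 = 0.386.

0.386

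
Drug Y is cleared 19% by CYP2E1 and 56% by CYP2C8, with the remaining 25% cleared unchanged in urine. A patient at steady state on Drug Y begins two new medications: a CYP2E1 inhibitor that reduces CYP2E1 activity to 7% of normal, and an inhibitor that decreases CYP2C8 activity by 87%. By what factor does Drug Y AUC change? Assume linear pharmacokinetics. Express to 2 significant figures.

The CYP2E1 pathway (19% of clearance) drops to 0.07× activity: 0.19 × 0.07 = 0.0133.
The CYP2C8 pathway (56% of clearance) is reduced to 0.13× activity: 0.56 × 0.13 = 0.0728.
The remaining 25% of clearance is unaffected.
Relative clearance = 0.0133 + 0.0728 + 0.25 = 0.3361.
AUC ∝ 1/CL: fold-change = 1 / 0.3361 = 3.0.

3.0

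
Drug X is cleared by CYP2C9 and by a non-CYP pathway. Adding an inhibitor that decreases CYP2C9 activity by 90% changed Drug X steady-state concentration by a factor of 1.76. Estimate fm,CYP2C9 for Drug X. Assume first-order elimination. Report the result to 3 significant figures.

0.480

Call the CYP2C9 fraction fm. After the interaction, CL_new/CL_old = fm × 0.1 + (1 − fm).
Steady-state concentration ratio = 1 / (new CL fraction), so new CL fraction = 1 / 1.76 = 0.5682.
fm × 0.1 + 1 − fm = 0.5682  ⇒  fm × (0.1 − 1) = −0.4318  ⇒  fm = 0.480.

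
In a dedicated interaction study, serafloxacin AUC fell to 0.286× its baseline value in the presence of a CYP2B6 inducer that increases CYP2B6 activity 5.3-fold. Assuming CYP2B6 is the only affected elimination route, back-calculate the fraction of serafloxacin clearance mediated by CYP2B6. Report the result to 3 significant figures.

0.581

CL'/CL = 1 / 0.286 = 3.497
5.3·fm + (1 − fm) = 3.497
fm = (3.497 − 1) / (5.3 − 1) = 0.581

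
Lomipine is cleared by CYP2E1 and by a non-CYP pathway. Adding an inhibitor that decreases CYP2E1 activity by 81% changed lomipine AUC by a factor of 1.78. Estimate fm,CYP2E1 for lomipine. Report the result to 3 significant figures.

CL'/CL = 1 / 1.78 = 0.5618
0.19·fm + (1 − fm) = 0.5618
fm = (0.5618 − 1) / (0.19 − 1) = 0.541

0.541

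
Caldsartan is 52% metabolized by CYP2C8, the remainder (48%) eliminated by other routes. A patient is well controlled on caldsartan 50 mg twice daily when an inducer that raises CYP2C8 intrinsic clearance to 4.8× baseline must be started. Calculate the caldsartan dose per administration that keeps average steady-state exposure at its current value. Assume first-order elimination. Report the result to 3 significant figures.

The CYP2C8 pathway (52% of clearance) rises to 4.8× activity: 0.52 × 4.8 = 2.496.
The remaining 48% of clearance is unaffected.
Relative clearance = 2.496 + 0.48 = 2.976.
Exposure is unchanged when dose changes in proportion to clearance. New dose = 50 mg × 2.976 = 149 mg.

149 mg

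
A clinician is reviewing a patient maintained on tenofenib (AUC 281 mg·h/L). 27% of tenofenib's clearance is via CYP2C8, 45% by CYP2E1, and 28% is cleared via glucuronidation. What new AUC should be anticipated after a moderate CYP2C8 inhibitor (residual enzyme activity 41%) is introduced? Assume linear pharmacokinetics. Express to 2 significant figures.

3.3 × 10² mg·h/L

The CYP2C8 pathway (27% of clearance) falls to 0.41× activity: 0.27 × 0.41 = 0.1107.
CYP2E1 (45%) and the residual 28% are unaffected.
CL_new/CL_old = 0.1107 + 0.45 + 0.28 = 0.8407.
New AUC = baseline ÷ relative clearance = 281 / 0.8407 = 3.3 × 10² mg·h/L.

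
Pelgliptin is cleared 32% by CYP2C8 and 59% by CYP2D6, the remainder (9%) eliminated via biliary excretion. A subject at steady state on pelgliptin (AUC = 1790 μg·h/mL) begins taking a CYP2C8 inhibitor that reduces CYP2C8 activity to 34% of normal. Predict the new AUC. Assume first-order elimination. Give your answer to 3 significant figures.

The CYP2C8 pathway (32% of clearance) is reduced to 0.34× activity: 0.32 × 0.34 = 0.1088.
CYP2D6 (59%) and the residual 9% are unaffected.
CL_new/CL_old = 0.1088 + 0.59 + 0.09 = 0.7888.
New AUC = baseline ÷ relative clearance = 1790 / 0.7888 = 2.27 × 10³ μg·h/mL.

2.27 × 10³ μg·h/mL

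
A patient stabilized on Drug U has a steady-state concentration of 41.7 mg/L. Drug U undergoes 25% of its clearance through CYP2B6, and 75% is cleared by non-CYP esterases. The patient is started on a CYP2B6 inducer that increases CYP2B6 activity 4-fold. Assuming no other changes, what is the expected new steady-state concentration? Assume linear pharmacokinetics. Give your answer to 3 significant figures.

23.8 mg/L

CYP2B6: 0.25 × 4 = 1
Other: 0.75 (unchanged)
Relative clearance = 1 + 0.75 = 1.75.
Steady-state concentration ∝ 1/CL, so new value = 41.7 / 1.75 = 23.8 mg/L.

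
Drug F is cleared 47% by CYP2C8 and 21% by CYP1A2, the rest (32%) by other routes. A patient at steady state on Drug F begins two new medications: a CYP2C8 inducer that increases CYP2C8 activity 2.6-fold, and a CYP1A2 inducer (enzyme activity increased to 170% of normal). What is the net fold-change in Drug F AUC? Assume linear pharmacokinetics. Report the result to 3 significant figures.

0.527

The CYP2C8 pathway (47% of clearance) rises to 2.6× activity: 0.47 × 2.6 = 1.222.
The CYP1A2 pathway (21% of clearance) increases to 1.7× activity: 0.21 × 1.7 = 0.357.
Non-CYP routes (32%) are unchanged.
CL_new/CL_old = 1.222 + 0.357 + 0.32 = 1.899.
AUC ∝ 1/CL: fold-change = 1 / 1.899 = 0.527.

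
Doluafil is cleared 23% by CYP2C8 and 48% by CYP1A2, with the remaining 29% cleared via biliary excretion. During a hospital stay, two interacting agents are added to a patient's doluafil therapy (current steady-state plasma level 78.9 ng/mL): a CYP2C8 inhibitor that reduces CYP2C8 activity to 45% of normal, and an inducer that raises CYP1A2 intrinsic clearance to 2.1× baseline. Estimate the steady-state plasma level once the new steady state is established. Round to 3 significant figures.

56.3 ng/mL

The CYP2C8 pathway (23% of clearance) drops to 0.45× activity: 0.23 × 0.45 = 0.1035.
The CYP1A2 pathway (48% of clearance) increases to 2.1× activity: 0.48 × 2.1 = 1.008.
The remaining 29% of clearance is unaffected.
New clearance relative to baseline: 0.1035 + 1.008 + 0.29 = 1.4015.
New steady-state plasma level = 78.9 / 1.4015 = 56.3 ng/mL (concentration scales inversely with clearance).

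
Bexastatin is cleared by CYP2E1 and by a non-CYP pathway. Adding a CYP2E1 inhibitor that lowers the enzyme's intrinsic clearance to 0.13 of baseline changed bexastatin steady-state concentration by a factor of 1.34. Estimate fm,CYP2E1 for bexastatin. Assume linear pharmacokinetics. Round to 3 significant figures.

0.292

Write x for the fraction cleared via CYP2E1. The observed steady-state concentration change means clearance fell to 1/1.34 = 0.7463 of baseline.
Setting x·0.13 + (1 − x) = 0.7463 and solving: x = (0.7463 − 1)/(0.13 − 1) = 0.292.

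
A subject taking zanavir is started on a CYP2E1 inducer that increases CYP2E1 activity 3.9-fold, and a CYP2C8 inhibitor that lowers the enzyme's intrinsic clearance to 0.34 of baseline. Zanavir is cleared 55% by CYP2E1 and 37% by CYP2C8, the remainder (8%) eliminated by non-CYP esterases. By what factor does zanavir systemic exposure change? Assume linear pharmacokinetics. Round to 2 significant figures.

0.43

The CYP2E1 pathway (55% of clearance) is boosted to 3.9× activity: 0.55 × 3.9 = 2.145.
The CYP2C8 pathway (37% of clearance) falls to 0.34× activity: 0.37 × 0.34 = 0.1258.
Non-CYP routes (8%) are unchanged.
New clearance relative to baseline: 2.145 + 0.1258 + 0.08 = 2.3508.
Systemic exposure ∝ 1/CL: fold-change = 1 / 2.3508 = 0.43.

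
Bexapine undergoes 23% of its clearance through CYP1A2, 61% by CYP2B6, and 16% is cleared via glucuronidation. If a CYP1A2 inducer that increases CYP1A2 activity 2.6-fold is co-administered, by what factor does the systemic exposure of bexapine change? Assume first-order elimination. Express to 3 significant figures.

0.731

The CYP1A2 pathway (23% of clearance) rises to 2.6× activity: 0.23 × 2.6 = 0.598.
CYP2B6 (61%) and the residual 16% are unaffected.
Relative clearance = 0.598 + 0.61 + 0.16 = 1.368.
Systemic exposure is inversely proportional to clearance, so the fold-change is 1 / 1.368 = 0.731.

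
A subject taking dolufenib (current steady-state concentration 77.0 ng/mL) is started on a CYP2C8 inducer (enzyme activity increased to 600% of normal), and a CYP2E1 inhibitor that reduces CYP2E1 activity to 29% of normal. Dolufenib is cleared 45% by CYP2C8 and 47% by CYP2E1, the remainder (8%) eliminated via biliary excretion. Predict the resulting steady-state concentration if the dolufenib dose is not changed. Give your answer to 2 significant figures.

26 ng/mL

The CYP2C8 pathway (45% of clearance) rises to 6× activity: 0.45 × 6 = 2.7.
The CYP2E1 pathway (47% of clearance) falls to 0.29× activity: 0.47 × 0.29 = 0.1363.
The remaining 8% of clearance is unaffected.
New clearance relative to baseline: 2.7 + 0.1363 + 0.08 = 2.9163.
Steady-state concentration ∝ 1/CL: new value = 77.0 / 2.9163 = 26 ng/mL.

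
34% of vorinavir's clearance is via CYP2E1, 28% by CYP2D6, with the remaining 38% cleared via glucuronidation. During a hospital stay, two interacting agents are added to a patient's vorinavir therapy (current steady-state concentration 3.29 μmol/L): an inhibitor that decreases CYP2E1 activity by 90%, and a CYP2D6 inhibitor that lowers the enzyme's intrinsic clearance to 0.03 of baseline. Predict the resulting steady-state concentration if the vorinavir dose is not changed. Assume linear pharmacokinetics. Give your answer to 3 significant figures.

7.79 μmol/L

The CYP2E1 pathway (34% of clearance) is reduced to 0.1× activity: 0.34 × 0.1 = 0.034.
The CYP2D6 pathway (28% of clearance) drops to 0.03× activity: 0.28 × 0.03 = 0.0084.
Non-CYP routes (38%) are unchanged.
CL_new/CL_old = 0.034 + 0.0084 + 0.38 = 0.4224.
Dividing the baseline by the relative clearance: 3.29 / 0.4224 = 7.79 μmol/L.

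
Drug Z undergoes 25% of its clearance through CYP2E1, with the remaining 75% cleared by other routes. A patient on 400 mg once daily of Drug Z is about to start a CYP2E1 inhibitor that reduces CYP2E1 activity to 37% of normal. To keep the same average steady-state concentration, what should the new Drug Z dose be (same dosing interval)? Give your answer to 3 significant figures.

The CYP2E1 pathway (25% of clearance) is reduced to 0.37× activity: 0.25 × 0.37 = 0.0925.
The remaining 75% of clearance is unaffected.
Relative clearance = 0.0925 + 0.75 = 0.8425.
To maintain the same steady-state level, dose must scale with clearance: new dose = 400 × 0.8425 = 337 mg.

337 mg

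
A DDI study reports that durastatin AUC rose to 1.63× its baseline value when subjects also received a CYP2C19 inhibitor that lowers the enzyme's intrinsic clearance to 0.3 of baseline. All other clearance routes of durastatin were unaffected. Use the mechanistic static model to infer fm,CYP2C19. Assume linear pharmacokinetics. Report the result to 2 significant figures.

CL'/CL = 1 / 1.63 = 0.6135
0.3·fm + (1 − fm) = 0.6135
fm = (0.6135 − 1) / (0.3 − 1) = 0.55

0.55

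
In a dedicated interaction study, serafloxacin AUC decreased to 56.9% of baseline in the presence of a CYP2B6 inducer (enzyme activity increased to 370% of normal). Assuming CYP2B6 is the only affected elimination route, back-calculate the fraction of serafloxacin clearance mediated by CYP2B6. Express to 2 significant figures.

Write x for the fraction cleared via CYP2B6. The observed AUC change means clearance rose to 1/0.569 = 1.757 of baseline.
Setting x·3.7 + (1 − x) = 1.757 and solving: x = (1.757 − 1)/(3.7 − 1) = 0.28.

0.28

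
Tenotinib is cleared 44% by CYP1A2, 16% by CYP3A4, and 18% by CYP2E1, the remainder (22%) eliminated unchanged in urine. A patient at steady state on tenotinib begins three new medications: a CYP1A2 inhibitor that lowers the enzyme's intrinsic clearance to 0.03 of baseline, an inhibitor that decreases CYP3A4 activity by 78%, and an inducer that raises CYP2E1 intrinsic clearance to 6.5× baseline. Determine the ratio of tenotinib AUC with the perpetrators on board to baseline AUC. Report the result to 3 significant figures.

CYP1A2: 0.44 × 0.03 = 0.0132
CYP3A4: 0.16 × 0.22 = 0.0352
CYP2E1: 0.18 × 6.5 = 1.17
Other: 0.22 (unchanged)
CL_new/CL_old = 0.0132 + 0.0352 + 1.17 + 0.22 = 1.4384.
AUC ∝ 1/CL: fold-change = 1 / 1.4384 = 0.695.

0.695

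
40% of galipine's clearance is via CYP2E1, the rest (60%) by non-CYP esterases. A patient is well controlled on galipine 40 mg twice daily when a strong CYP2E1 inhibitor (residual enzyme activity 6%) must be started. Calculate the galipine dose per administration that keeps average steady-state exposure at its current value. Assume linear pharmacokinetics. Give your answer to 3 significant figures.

25.0 mg

The CYP2E1 pathway (40% of clearance) is reduced to 0.06× activity: 0.4 × 0.06 = 0.024.
The remaining 60% of clearance is unaffected.
New clearance relative to baseline: 0.024 + 0.6 = 0.624.
Exposure is unchanged when dose changes in proportion to clearance. New dose = 40 mg × 0.624 = 25.0 mg.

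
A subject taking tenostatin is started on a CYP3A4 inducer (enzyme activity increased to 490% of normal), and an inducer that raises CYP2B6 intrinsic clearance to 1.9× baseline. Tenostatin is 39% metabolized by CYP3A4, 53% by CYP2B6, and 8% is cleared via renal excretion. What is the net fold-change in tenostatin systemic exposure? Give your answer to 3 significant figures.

The CYP3A4 pathway (39% of clearance) increases to 4.9× activity: 0.39 × 4.9 = 1.911.
The CYP2B6 pathway (53% of clearance) rises to 1.9× activity: 0.53 × 1.9 = 1.007.
Non-CYP routes (8%) are unchanged.
CL_new/CL_old = 1.911 + 1.007 + 0.08 = 2.998.
Net systemic exposure ratio = 1 / 2.998 = 0.334.

0.334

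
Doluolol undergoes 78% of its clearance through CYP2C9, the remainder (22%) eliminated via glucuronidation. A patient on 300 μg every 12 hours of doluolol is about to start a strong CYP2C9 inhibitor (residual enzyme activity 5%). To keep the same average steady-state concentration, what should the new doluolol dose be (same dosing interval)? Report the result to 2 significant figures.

78 μg

The CYP2C9 pathway (78% of clearance) drops to 0.05× activity: 0.78 × 0.05 = 0.039.
The remaining 22% of clearance is unaffected.
Relative clearance = 0.039 + 0.22 = 0.259.
To maintain the same steady-state level, dose must scale with clearance: new dose = 300 × 0.259 = 78 μg.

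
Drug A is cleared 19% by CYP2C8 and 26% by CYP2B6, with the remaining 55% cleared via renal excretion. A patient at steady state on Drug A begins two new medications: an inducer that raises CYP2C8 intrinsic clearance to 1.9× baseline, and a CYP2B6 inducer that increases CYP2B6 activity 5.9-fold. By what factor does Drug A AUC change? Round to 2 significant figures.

0.41

The CYP2C8 pathway (19% of clearance) increases to 1.9× activity: 0.19 × 1.9 = 0.361.
The CYP2B6 pathway (26% of clearance) is boosted to 5.9× activity: 0.26 × 5.9 = 1.534.
The remaining 55% of clearance is unaffected.
CL_new/CL_old = 0.361 + 1.534 + 0.55 = 2.445.
AUC ∝ 1/CL: fold-change = 1 / 2.445 = 0.41.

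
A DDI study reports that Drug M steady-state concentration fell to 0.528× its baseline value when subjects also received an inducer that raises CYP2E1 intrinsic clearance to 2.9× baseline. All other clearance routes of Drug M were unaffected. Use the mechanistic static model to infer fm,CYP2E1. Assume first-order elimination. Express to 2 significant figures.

0.47

CL'/CL = 1 / 0.528 = 1.894
2.9·fm + (1 − fm) = 1.894
fm = (1.894 − 1) / (2.9 − 1) = 0.47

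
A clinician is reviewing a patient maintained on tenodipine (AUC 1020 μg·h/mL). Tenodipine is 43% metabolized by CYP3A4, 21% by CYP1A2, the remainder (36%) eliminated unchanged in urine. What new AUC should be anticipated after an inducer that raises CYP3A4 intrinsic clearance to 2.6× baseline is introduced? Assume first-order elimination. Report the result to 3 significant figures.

604 μg·h/mL

The CYP3A4 pathway (43% of clearance) rises to 2.6× activity: 0.43 × 2.6 = 1.118.
CYP1A2 (21%) and the residual 36% are unaffected.
CL_new/CL_old = 1.118 + 0.21 + 0.36 = 1.688.
New AUC = baseline ÷ relative clearance = 1020 / 1.688 = 604 μg·h/mL.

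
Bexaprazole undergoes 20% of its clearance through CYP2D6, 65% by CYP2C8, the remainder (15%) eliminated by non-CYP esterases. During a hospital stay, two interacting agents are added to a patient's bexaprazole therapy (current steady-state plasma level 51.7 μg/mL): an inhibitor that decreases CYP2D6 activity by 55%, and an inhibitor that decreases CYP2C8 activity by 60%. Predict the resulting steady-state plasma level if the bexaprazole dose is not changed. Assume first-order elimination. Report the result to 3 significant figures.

CYP2D6: 0.2 × 0.45 = 0.09
CYP2C8: 0.65 × 0.4 = 0.26
Other: 0.15 (unchanged)
Relative clearance = 0.09 + 0.26 + 0.15 = 0.5.
Dividing the baseline by the relative clearance: 51.7 / 0.5 = 103 μg/mL.

103 μg/mL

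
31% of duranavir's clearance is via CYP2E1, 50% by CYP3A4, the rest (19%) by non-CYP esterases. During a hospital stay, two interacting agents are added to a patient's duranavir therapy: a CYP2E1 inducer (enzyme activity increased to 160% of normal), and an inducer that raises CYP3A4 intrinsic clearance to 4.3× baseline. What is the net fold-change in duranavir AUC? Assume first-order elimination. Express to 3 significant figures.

CYP2E1: 0.31 × 1.6 = 0.496
CYP3A4: 0.5 × 4.3 = 2.15
Other: 0.19 (unchanged)
CL_new/CL_old = 0.496 + 2.15 + 0.19 = 2.836.
AUC ∝ 1/CL: fold-change = 1 / 2.836 = 0.353.

0.353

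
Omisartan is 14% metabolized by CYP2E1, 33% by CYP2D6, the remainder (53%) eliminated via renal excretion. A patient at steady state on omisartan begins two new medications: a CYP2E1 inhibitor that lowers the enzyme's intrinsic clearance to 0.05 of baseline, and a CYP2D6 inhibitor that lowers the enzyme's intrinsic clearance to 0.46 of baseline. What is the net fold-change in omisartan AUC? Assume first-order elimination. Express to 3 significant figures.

1.45

The CYP2E1 pathway (14% of clearance) drops to 0.05× activity: 0.14 × 0.05 = 0.007.
The CYP2D6 pathway (33% of clearance) is reduced to 0.46× activity: 0.33 × 0.46 = 0.1518.
Non-CYP routes (53%) are unchanged.
CL_new/CL_old = 0.007 + 0.1518 + 0.53 = 0.6888.
Net AUC ratio = 1 / 0.6888 = 1.45.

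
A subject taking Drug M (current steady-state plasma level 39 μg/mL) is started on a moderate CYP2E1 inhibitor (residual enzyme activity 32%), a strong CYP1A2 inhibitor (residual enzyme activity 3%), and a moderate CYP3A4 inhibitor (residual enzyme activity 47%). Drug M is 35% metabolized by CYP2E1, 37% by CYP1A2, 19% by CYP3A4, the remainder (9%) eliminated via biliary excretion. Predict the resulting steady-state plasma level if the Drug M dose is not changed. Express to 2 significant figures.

1.3 × 10² μg/mL

The CYP2E1 pathway (35% of clearance) drops to 0.32× activity: 0.35 × 0.32 = 0.112.
The CYP1A2 pathway (37% of clearance) falls to 0.03× activity: 0.37 × 0.03 = 0.0111.
The CYP3A4 pathway (19% of clearance) falls to 0.47× activity: 0.19 × 0.47 = 0.0893.
Non-CYP routes (9%) are unchanged.
CL_new/CL_old = 0.112 + 0.0111 + 0.0893 + 0.09 = 0.3024.
New steady-state plasma level = 39 / 0.3024 = 1.3 × 10² μg/mL (concentration scales inversely with clearance).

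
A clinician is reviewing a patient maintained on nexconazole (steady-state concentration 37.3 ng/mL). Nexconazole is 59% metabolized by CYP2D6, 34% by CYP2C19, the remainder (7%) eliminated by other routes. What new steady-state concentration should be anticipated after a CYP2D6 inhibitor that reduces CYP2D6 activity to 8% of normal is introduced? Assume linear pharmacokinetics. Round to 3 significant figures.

81.6 ng/mL

The CYP2D6 pathway (59% of clearance) is reduced to 0.08× activity: 0.59 × 0.08 = 0.0472.
CYP2C19 (34%) and the residual 7% are unaffected.
Relative clearance = 0.0472 + 0.34 + 0.07 = 0.4572.
Steady-state concentration ∝ 1/CL, so new value = 37.3 / 0.4572 = 81.6 ng/mL.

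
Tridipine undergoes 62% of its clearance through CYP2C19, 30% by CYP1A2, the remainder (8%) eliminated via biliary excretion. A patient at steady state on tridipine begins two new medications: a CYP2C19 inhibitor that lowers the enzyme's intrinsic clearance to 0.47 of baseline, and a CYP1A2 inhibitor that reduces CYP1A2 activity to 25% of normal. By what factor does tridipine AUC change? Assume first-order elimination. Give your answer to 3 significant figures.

The CYP2C19 pathway (62% of clearance) falls to 0.47× activity: 0.62 × 0.47 = 0.2914.
The CYP1A2 pathway (30% of clearance) drops to 0.25× activity: 0.3 × 0.25 = 0.075.
The remaining 8% of clearance is unaffected.
CL_new/CL_old = 0.2914 + 0.075 + 0.08 = 0.4464.
Net AUC ratio = 1 / 0.4464 = 2.24.

2.24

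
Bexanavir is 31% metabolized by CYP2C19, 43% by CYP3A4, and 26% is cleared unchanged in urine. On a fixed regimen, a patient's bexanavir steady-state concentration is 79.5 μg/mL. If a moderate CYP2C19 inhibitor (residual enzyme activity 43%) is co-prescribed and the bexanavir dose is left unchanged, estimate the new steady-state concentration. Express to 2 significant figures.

97 μg/mL

The CYP2C19 pathway (31% of clearance) drops to 0.43× activity: 0.31 × 0.43 = 0.1333.
CYP3A4 (43%) and the residual 26% are unaffected.
New clearance relative to baseline: 0.1333 + 0.43 + 0.26 = 0.8233.
With dosing unchanged, steady-state concentration scales as 1/CL: 79.5 / 0.8233 = 97 μg/mL.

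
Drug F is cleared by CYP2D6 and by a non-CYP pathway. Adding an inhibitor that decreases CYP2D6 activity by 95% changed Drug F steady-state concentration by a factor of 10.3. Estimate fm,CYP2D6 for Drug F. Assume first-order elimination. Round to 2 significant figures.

0.95

Call the CYP2D6 fraction fm. After the interaction, CL_new/CL_old = fm × 0.05 + (1 − fm).
Steady-state concentration ratio = 1 / (new CL fraction), so new CL fraction = 1 / 10.3 = 0.09709.
fm × 0.05 + 1 − fm = 0.09709  ⇒  fm × (0.05 − 1) = −0.9029  ⇒  fm = 0.95.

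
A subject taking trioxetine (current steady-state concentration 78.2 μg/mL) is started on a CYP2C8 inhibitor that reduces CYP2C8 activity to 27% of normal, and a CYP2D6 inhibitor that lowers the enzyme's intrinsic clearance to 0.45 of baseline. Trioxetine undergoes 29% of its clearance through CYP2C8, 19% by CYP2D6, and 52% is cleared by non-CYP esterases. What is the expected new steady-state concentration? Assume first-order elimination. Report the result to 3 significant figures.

CYP2C8: 0.29 × 0.27 = 0.0783
CYP2D6: 0.19 × 0.45 = 0.0855
Other: 0.52 (unchanged)
Relative clearance = 0.0783 + 0.0855 + 0.52 = 0.6838.
Steady-state concentration ∝ 1/CL: new value = 78.2 / 0.6838 = 114 μg/mL.

114 μg/mL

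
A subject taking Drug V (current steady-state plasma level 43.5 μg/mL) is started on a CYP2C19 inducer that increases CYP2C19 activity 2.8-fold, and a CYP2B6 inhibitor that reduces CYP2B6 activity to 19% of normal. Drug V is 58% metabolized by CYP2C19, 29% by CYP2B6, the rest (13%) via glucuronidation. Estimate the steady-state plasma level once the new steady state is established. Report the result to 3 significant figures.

24.0 μg/mL

The CYP2C19 pathway (58% of clearance) increases to 2.8× activity: 0.58 × 2.8 = 1.624.
The CYP2B6 pathway (29% of clearance) drops to 0.19× activity: 0.29 × 0.19 = 0.0551.
The remaining 13% of clearance is unaffected.
Relative clearance = 1.624 + 0.0551 + 0.13 = 1.8091.
Dividing the baseline by the relative clearance: 43.5 / 1.8091 = 24.0 μg/mL.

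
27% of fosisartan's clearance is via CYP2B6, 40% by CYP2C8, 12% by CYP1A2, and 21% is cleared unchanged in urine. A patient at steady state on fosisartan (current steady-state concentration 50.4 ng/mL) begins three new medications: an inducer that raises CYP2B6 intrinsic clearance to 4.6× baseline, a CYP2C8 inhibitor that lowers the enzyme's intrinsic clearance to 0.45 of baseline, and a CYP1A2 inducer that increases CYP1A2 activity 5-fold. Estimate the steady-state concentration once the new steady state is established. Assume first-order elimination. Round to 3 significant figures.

22.6 ng/mL

CYP2B6: 0.27 × 4.6 = 1.242
CYP2C8: 0.4 × 0.45 = 0.18
CYP1A2: 0.12 × 5 = 0.6
Other: 0.21 (unchanged)
New clearance relative to baseline: 1.242 + 0.18 + 0.6 + 0.21 = 2.232.
Dividing the baseline by the relative clearance: 50.4 / 2.232 = 22.6 ng/mL.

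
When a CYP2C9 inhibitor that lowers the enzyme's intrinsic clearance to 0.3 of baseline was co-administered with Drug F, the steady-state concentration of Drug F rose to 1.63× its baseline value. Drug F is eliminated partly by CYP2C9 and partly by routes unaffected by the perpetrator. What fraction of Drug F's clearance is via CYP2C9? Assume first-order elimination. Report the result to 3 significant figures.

0.552

Write x for the fraction cleared via CYP2C9. The observed steady-state concentration change means clearance fell to 1/1.63 = 0.6135 of baseline.
Setting x·0.3 + (1 − x) = 0.6135 and solving: x = (0.6135 − 1)/(0.3 − 1) = 0.552.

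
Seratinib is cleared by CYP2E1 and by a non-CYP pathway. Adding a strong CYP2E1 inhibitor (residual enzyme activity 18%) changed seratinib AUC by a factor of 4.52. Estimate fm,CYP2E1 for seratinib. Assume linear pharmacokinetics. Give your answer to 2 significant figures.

0.95

Call the CYP2E1 fraction fm. After the interaction, CL_new/CL_old = fm × 0.18 + (1 − fm).
AUC ratio = 1 / (new CL fraction), so new CL fraction = 1 / 4.52 = 0.2212.
fm × 0.18 + 1 − fm = 0.2212  ⇒  fm × (0.18 − 1) = −0.7788  ⇒  fm = 0.95.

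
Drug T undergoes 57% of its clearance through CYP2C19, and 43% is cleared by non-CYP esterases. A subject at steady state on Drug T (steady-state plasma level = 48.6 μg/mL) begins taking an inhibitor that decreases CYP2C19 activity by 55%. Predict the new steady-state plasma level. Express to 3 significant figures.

CYP2C19: 0.57 × 0.45 = 0.2565
Other: 0.43 (unchanged)
Relative clearance = 0.2565 + 0.43 = 0.6865.
New steady-state plasma level = baseline ÷ relative clearance = 48.6 / 0.6865 = 70.8 μg/mL.

70.8 μg/mL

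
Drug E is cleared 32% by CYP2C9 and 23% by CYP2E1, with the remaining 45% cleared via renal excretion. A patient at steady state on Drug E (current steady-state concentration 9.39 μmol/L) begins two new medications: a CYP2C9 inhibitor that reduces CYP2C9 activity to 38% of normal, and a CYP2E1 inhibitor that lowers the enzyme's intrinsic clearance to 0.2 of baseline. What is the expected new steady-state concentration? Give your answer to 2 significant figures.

The CYP2C9 pathway (32% of clearance) falls to 0.38× activity: 0.32 × 0.38 = 0.1216.
The CYP2E1 pathway (23% of clearance) falls to 0.2× activity: 0.23 × 0.2 = 0.046.
The remaining 45% of clearance is unaffected.
New clearance relative to baseline: 0.1216 + 0.046 + 0.45 = 0.6176.
Steady-state concentration ∝ 1/CL: new value = 9.39 / 0.6176 = 15 μmol/L.

15 μmol/L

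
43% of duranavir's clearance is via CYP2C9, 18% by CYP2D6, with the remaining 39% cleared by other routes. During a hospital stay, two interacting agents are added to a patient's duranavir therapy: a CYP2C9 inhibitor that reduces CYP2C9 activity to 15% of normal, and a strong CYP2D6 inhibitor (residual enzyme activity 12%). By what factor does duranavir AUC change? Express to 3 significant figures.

2.10

CYP2C9: 0.43 × 0.15 = 0.0645
CYP2D6: 0.18 × 0.12 = 0.0216
Other: 0.39 (unchanged)
Relative clearance = 0.0645 + 0.0216 + 0.39 = 0.4761.
AUC ∝ 1/CL: fold-change = 1 / 0.4761 = 2.10.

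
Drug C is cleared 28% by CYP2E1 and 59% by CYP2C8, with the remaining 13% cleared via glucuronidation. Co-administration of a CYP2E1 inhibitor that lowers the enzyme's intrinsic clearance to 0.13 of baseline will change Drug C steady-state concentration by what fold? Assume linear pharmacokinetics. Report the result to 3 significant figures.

1.32

The CYP2E1 pathway (28% of clearance) falls to 0.13× activity: 0.28 × 0.13 = 0.0364.
CYP2C8 (59%) and the residual 13% are unaffected.
Relative clearance = 0.0364 + 0.59 + 0.13 = 0.7564.
Since steady-state concentration ∝ 1/CL, the ratio is 1 / 0.7564 = 1.32.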